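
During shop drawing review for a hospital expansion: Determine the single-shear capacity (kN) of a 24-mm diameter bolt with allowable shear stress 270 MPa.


A = pi * d^2 / 4 = pi * 24^2 / 4 = 452.3893 mm^2
V = f_v * A / 1000 = 270 * 452.3893 / 1000
= 122.1451 kN

122.1451 kN


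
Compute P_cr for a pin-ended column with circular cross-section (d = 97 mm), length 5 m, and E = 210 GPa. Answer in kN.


I = pi * d^4 / 64 = 4345670.92 mm^4
L = 5000.0 mm
P_cr = pi^2 * E * I / L^2
= 9.8696 * 210000.0 * 4345670.92 / 5000.0^2
= 360276.44 N = 360.2764 kN

360.2764 kN


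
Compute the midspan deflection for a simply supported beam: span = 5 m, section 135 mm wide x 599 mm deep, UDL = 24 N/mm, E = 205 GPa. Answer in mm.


I = 135 * 599^3 / 12 = 2417870238.75 mm^4
L = 5000.0 mm, w = 24 N/mm, E = 205000.0 MPa
delta = 5 * w * L^4 / (384 * E * I)
= 5 * 24 * 5000.0^4 / (384 * 205000.0 * 2417870238.75)
= 0.394 mm

0.394 mm


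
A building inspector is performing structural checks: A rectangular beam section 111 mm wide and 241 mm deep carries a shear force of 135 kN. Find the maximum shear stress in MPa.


A = b * h = 111 * 241 = 26751 mm^2
V = 135 kN = 135000.0 N
tau_max = 1.5 * V / A = 1.5 * 135000.0 / 26751
= 7.5698 MPa

7.5698 MPa


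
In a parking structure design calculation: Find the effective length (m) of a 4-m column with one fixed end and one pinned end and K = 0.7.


L_eff = K * L
= 0.7 * 4
= 2.8 m

2.8 m


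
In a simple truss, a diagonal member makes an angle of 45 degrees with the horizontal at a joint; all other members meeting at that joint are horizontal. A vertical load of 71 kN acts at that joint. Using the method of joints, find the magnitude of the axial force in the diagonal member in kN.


At the joint, only the diagonal has a vertical component, so vertical equilibrium gives:
F * sin(45) = 71
F = 71 / sin(45)
= 71 / 0.707107
= 100.41 kN

100.41 kN


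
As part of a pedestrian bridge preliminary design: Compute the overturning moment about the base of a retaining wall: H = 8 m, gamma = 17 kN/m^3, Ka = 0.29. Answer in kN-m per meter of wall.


Pa = 0.5 * Ka * gamma * H^2
= 0.5 * 0.29 * 17 * 8^2
= 157.76 kN/m
Arm = H / 3 = 8 / 3 = 2.6667 m
Mo = Pa * arm = Pa * H / 3 = 157.76 * 8 / 3 = 420.6933 kN-m/m

420.6933 kN-m/m


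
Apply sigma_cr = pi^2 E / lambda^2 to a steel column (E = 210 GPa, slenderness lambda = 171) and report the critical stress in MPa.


sigma_cr = pi^2 * E / lambda^2
= 9.8696 * 210000.0 / 171^2
= 9.8696 * 210000.0 / 29241
= 70.8805 MPa

70.8805 MPa


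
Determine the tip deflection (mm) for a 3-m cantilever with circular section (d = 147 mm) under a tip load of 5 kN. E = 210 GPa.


I = pi * d^4 / 64 = pi * 147^4 / 64 = 22921299.6 mm^4
L = 3000.0 mm, P = 5000.0 N, E = 210000.0 MPa
delta = P * L^3 / (3 * E * I)
= 5000.0 * 3000.0^3 / (3 * 210000.0 * 22921299.6)
= 9.3488 mm

9.3488 mm


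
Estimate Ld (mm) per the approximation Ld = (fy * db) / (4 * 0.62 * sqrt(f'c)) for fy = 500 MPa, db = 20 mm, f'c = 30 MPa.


Ld = (fy * db) / (4 * 0.62 * sqrt(f'c))
= (500 * 20) / (4 * 0.62 * sqrt(30))
= 10000 / 13.5835
= 736.19 mm

736.19 mm


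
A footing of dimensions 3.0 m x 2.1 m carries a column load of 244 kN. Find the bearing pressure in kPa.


A = 3.0 * 2.1 = 6.3 m^2
q = P / A = 244 / 6.3
= 38.7302 kPa

38.7302 kPa


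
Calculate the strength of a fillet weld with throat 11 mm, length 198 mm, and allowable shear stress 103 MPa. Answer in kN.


Strength = throat * length * allowable stress
= 11 * 198 * 103 N
= 224334 N
= 224.33 kN

224.33 kN


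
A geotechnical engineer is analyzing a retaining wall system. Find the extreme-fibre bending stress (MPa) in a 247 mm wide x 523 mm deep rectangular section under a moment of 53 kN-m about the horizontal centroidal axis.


I = b * h^3 / 12 = 247 * 523^3 / 12 = 2944562479.08 mm^4
y = h / 2 = 523 / 2 = 261.5 mm
M = 53 kN-m = 53000000.0 N-mm
sigma = M * y / I = 53000000.0 * 261.5 / 2944562479.08
= 4.71 MPa

4.71 MPa


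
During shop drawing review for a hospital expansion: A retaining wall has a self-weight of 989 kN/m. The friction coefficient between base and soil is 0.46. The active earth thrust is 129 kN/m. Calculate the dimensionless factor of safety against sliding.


Resisting force = mu * W = 0.46 * 989 = 454.94 kN/m
FOS = Resisting / Driving = 454.94 / 129
= 3.5267 (dimensionless)

3.5267 (dimensionless)


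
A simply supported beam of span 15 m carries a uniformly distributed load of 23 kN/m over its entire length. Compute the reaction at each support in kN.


Total load = w * L = 23 * 15 = 345 kN
By symmetry, each reaction R = total / 2 = 345 / 2 = 172.5 kN

172.5 kN


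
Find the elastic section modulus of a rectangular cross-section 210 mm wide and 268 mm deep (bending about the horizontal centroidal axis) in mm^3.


S = b * h^2 / 6
= 210 * 268^2 / 6
= 210 * 71824 / 6
= 2513840.0 mm^3

2513840.0 mm^3


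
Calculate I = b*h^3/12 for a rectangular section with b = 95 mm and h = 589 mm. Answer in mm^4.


I = b * h^3 / 12
= 95 * 589^3 / 12
= 95 * 204336469 / 12
= 1617663712.92 mm^4

1617663712.92 mm^4


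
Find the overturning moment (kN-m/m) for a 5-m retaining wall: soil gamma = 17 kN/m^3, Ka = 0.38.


Pa = 0.5 * Ka * gamma * H^2
= 0.5 * 0.38 * 17 * 5^2
= 80.75 kN/m
Arm = H / 3 = 5 / 3 = 1.6667 m
Mo = Pa * arm = Pa * H / 3 = 80.75 * 5 / 3 = 134.5833 kN-m/m

134.5833 kN-m/m


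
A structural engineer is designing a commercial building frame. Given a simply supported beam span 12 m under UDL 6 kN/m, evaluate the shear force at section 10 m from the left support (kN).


R_A = w * L / 2 = 6 * 12 / 2 = 36.0 kN
V(x) = R_A - w * x = 36.0 - 6 * 10
= -24.0 kN

-24.0 kN


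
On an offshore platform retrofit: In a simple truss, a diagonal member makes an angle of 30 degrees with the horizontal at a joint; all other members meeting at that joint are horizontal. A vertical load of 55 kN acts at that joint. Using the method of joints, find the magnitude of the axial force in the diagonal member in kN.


At the joint, only the diagonal has a vertical component, so vertical equilibrium gives:
F * sin(30) = 55
F = 55 / sin(30)
= 55 / 0.5
= 110.0 kN

110.0 kN


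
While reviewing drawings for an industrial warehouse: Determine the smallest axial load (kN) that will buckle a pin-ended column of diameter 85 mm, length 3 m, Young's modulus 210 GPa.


I = pi * d^4 / 64 = 2562392.19 mm^4
L = 3000.0 mm
P_cr = pi^2 * E * I / L^2
= 9.8696 * 210000.0 * 2562392.19 / 3000.0^2
= 590095.27 N = 590.0953 kN

590.0953 kN


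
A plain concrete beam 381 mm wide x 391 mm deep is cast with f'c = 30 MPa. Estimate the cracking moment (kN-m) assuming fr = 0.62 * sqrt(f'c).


fr = 0.62 * sqrt(30) = 0.62 * 5.4772 = 3.3959 MPa
I = 381 * 391^3 / 12 = 1897902954.25 mm^4
y_t = 195.5 mm
M_cr = fr * I / y_t = 3.3959 * 1897902954.25 / 195.5 N-mm
= 32.967 kN-m

32.967 kN-m


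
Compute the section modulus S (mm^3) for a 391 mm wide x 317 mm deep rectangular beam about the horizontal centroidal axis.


S = b * h^2 / 6
= 391 * 317^2 / 6
= 391 * 100489 / 6
= 6548533.17 mm^3

6548533.17 mm^3


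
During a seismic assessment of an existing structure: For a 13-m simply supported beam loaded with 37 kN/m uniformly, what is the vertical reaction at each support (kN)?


Total load = w * L = 37 * 13 = 481 kN
By symmetry, each reaction R = total / 2 = 481 / 2 = 240.5 kN

240.5 kN


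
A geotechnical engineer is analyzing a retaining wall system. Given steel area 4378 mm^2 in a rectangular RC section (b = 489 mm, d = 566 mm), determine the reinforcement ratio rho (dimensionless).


rho = As / (b * d)
= 4378 / (489 * 566)
= 4378 / 276774
= 0.015818 (dimensionless)

0.015818 (dimensionless)


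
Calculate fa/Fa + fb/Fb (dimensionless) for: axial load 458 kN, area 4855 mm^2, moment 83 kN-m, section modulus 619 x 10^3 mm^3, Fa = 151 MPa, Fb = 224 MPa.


f_a = P / A = 458000.0 / 4855 = 94.3357 MPa
f_b = M / S = 83000000.0 / 619000.0 = 134.0872 MPa
Ratio = f_a / Fa + f_b / Fb
= 94.3357 / 151 + 134.0872 / 224
= 1.2233 (dimensionless)

1.2233 (dimensionless)


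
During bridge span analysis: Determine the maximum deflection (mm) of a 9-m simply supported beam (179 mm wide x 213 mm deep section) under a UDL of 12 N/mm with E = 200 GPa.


I = 179 * 213^3 / 12 = 144148655.25 mm^4
L = 9000.0 mm, w = 12 N/mm, E = 200000.0 MPa
delta = 5 * w * L^4 / (384 * E * I)
= 5 * 12 * 9000.0^4 / (384 * 200000.0 * 144148655.25)
= 35.559 mm

35.559 mm


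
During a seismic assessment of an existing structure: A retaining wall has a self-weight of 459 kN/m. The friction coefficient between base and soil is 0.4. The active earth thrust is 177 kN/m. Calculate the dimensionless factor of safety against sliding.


Resisting force = mu * W = 0.4 * 459 = 183.6 kN/m
FOS = Resisting / Driving = 183.6 / 177
= 1.0373 (dimensionless)

1.0373 (dimensionless)


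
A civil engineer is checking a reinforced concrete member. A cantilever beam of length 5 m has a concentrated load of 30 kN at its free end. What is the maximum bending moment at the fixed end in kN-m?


For a cantilever with a point load at the free end:
M_max = P * L = 30 * 5 = 150 kN-m

150 kN-m


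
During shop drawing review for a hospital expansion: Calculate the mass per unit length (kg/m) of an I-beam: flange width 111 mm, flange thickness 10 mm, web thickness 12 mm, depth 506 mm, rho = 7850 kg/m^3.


A_flanges = 2 * 111 * 10 = 2220 mm^2
A_web = (506 - 2 * 10) * 12 = 5832 mm^2
A_total = 2220 + 5832 = 8052 mm^2 = 0.008052 m^2
Weight = rho * A = 7850 * 0.008052 = 63.2082 kg/m

63.2082 kg/m


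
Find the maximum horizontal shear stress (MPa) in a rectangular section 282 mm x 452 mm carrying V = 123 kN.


A = b * h = 282 * 452 = 127464 mm^2
V = 123 kN = 123000.0 N
tau_max = 1.5 * V / A = 1.5 * 123000.0 / 127464
= 1.4475 MPa

1.4475 MPa


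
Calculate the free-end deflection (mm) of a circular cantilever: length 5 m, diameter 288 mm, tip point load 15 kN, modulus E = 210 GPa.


I = pi * d^4 / 64 = pi * 288^4 / 64 = 337706834.33 mm^4
L = 5000.0 mm, P = 15000.0 N, E = 210000.0 MPa
delta = P * L^3 / (3 * E * I)
= 15000.0 * 5000.0^3 / (3 * 210000.0 * 337706834.33)
= 8.8129 mm

8.8129 mm


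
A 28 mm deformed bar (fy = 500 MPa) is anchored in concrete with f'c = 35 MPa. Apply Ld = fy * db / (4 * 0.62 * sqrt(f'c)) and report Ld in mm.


Ld = (fy * db) / (4 * 0.62 * sqrt(f'c))
= (500 * 28) / (4 * 0.62 * sqrt(35))
= 14000 / 14.6719
= 954.21 mm

954.21 mm


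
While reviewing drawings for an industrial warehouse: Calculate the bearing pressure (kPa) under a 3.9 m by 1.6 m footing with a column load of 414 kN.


A = 3.9 * 1.6 = 6.24 m^2
q = P / A = 414 / 6.24
= 66.3462 kPa

66.3462 kPa


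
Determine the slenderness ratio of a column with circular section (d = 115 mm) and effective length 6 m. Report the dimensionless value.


Radius of gyration r = d / 4 = 115 / 4 = 28.75 mm
L_eff = 6000.0 mm
Slenderness ratio = L / r = 6000.0 / 28.75 = 208.7 (dimensionless)

208.7 (dimensionless)


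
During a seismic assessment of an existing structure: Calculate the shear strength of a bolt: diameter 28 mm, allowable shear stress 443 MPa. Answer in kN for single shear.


A = pi * d^2 / 4 = pi * 28^2 / 4 = 615.7522 mm^2
V = f_v * A / 1000 = 443 * 615.7522 / 1000
= 272.7782 kN

272.7782 kN


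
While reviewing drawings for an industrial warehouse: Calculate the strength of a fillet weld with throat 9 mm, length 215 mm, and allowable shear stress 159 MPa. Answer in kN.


Strength = throat * length * allowable stress
= 9 * 215 * 159 N
= 307665 N
= 307.67 kN

307.67 kN


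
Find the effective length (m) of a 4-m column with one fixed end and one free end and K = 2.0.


L_eff = K * L
= 2.0 * 4
= 8.0 m

8.0 m


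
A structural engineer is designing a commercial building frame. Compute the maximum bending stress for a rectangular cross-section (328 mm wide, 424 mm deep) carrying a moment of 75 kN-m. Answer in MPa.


I = b * h^3 / 12 = 328 * 424^3 / 12 = 2083483989.33 mm^4
y = h / 2 = 424 / 2 = 212.0 mm
M = 75 kN-m = 75000000.0 N-mm
sigma = M * y / I = 75000000.0 * 212.0 / 2083483989.33
= 7.63 MPa

7.63 MPa


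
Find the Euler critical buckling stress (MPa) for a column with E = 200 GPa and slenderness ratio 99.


sigma_cr = pi^2 * E / lambda^2
= 9.8696 * 200000.0 / 99^2
= 9.8696 * 200000.0 / 9801
= 201.3999 MPa

201.3999 MPa


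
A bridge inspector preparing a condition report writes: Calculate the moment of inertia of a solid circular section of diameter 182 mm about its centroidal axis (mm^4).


r = d / 2 = 182 / 2 = 91.0 mm
I = pi * r^4 / 4 = pi * 91.0^4 / 4
= 53858648.42 mm^4

53858648.42 mm^4


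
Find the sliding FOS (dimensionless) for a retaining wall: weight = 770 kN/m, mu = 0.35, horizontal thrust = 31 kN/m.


Resisting force = mu * W = 0.35 * 770 = 269.5 kN/m
FOS = Resisting / Driving = 269.5 / 31
= 8.6935 (dimensionless)

8.6935 (dimensionless)


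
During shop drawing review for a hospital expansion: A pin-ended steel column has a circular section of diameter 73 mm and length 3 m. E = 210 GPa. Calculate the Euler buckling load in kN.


I = pi * d^4 / 64 = 1393995.4 mm^4
L = 3000.0 mm
P_cr = pi^2 * E * I / L^2
= 9.8696 * 210000.0 * 1393995.4 / 3000.0^2
= 321024.27 N = 321.0243 kN

321.0243 kN


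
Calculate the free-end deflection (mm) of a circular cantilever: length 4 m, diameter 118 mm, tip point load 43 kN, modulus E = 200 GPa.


I = pi * d^4 / 64 = pi * 118^4 / 64 = 9516953.07 mm^4
L = 4000.0 mm, P = 43000.0 N, E = 200000.0 MPa
delta = P * L^3 / (3 * E * I)
= 43000.0 * 4000.0^3 / (3 * 200000.0 * 9516953.07)
= 481.947 mm

481.947 mm


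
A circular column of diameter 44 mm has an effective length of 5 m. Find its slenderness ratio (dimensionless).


Radius of gyration r = d / 4 = 44 / 4 = 11.0 mm
L_eff = 5000.0 mm
Slenderness ratio = L / r = 5000.0 / 11.0 = 454.55 (dimensionless)

454.55 (dimensionless)


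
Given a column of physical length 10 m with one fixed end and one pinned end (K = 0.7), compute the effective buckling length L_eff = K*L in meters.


L_eff = K * L
= 0.7 * 10
= 7.0 m

7.0 m


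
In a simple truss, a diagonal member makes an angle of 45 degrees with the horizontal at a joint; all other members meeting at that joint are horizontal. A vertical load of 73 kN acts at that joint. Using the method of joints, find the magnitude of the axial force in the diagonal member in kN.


At the joint, only the diagonal has a vertical component, so vertical equilibrium gives:
F * sin(45) = 73
F = 73 / sin(45)
= 73 / 0.707107
= 103.24 kN

103.24 kN


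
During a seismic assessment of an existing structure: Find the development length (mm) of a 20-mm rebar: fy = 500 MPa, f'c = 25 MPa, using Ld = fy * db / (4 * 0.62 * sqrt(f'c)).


Ld = (fy * db) / (4 * 0.62 * sqrt(f'c))
= (500 * 20) / (4 * 0.62 * sqrt(25))
= 10000 / 12.4
= 806.45 mm

806.45 mm


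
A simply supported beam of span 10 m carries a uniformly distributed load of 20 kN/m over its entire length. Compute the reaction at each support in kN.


Total load = w * L = 20 * 10 = 200 kN
By symmetry, each reaction R = total / 2 = 200 / 2 = 100.0 kN

100.0 kN


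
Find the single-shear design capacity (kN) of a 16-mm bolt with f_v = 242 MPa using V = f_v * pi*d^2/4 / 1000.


A = pi * d^2 / 4 = pi * 16^2 / 4 = 201.0619 mm^2
V = f_v * A / 1000 = 242 * 201.0619 / 1000
= 48.657 kN

48.657 kN


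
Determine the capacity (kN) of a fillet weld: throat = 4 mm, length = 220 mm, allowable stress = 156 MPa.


Strength = throat * length * allowable stress
= 4 * 220 * 156 N
= 137280 N
= 137.28 kN

137.28 kN


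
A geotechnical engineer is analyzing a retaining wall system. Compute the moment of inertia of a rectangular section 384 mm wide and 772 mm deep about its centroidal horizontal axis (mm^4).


I = b * h^3 / 12
= 384 * 772^3 / 12
= 384 * 460099648 / 12
= 14723188736.0 mm^4

14723188736.0 mm^4


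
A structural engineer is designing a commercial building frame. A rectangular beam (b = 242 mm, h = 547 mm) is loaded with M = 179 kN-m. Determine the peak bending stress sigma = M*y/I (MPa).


I = b * h^3 / 12 = 242 * 547^3 / 12 = 3300624347.17 mm^4
y = h / 2 = 547 / 2 = 273.5 mm
M = 179 kN-m = 179000000.0 N-mm
sigma = M * y / I = 179000000.0 * 273.5 / 3300624347.17
= 14.83 MPa

14.83 MPa


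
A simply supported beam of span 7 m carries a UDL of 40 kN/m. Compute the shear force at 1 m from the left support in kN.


R_A = w * L / 2 = 40 * 7 / 2 = 140.0 kN
V(x) = R_A - w * x = 140.0 - 40 * 1
= 100.0 kN

100.0 kN


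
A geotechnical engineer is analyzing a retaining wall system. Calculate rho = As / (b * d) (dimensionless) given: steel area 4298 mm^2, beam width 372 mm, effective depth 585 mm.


rho = As / (b * d)
= 4298 / (372 * 585)
= 4298 / 217620
= 0.01975 (dimensionless)

0.01975 (dimensionless)


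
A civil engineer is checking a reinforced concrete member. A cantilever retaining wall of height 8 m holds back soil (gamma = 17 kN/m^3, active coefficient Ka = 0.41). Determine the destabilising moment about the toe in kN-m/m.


Pa = 0.5 * Ka * gamma * H^2
= 0.5 * 0.41 * 17 * 8^2
= 223.04 kN/m
Arm = H / 3 = 8 / 3 = 2.6667 m
Mo = Pa * arm = Pa * H / 3 = 223.04 * 8 / 3 = 594.7733 kN-m/m

594.7733 kN-m/m


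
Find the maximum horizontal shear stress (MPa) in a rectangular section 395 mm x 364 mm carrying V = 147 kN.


A = b * h = 395 * 364 = 143780 mm^2
V = 147 kN = 147000.0 N
tau_max = 1.5 * V / A = 1.5 * 147000.0 / 143780
= 1.5336 MPa

1.5336 MPa


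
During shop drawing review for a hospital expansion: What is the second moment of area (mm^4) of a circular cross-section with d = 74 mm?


r = d / 2 = 74 / 2 = 37.0 mm
I = pi * r^4 / 4 = pi * 37.0^4 / 4
= 1471962.61 mm^4

1471962.61 mm^4


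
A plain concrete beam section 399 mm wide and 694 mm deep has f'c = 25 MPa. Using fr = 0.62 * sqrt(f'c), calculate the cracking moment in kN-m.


fr = 0.62 * sqrt(25) = 0.62 * 5.0 = 3.1 MPa
I = 399 * 694^3 / 12 = 11113991518.0 mm^4
y_t = 347.0 mm
M_cr = fr * I / y_t = 3.1 * 11113991518.0 / 347.0 N-mm
= 99.2893 kN-m

99.2893 kN-m


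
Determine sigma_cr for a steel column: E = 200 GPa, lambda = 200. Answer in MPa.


sigma_cr = pi^2 * E / lambda^2
= 9.8696 * 200000.0 / 200^2
= 9.8696 * 200000.0 / 40000
= 49.348 MPa

49.348 MPa


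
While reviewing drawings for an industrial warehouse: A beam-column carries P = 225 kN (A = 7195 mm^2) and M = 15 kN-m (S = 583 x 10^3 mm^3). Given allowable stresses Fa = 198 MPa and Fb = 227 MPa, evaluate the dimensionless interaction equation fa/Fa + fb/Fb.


f_a = P / A = 225000.0 / 7195 = 31.2717 MPa
f_b = M / S = 15000000.0 / 583000.0 = 25.729 MPa
Ratio = f_a / Fa + f_b / Fb
= 31.2717 / 198 + 25.729 / 227
= 0.2713 (dimensionless)

0.2713 (dimensionless)


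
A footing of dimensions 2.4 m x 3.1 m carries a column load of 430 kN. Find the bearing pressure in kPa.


A = 2.4 * 3.1 = 7.44 m^2
q = P / A = 430 / 7.44
= 57.7957 kPa

57.7957 kPa


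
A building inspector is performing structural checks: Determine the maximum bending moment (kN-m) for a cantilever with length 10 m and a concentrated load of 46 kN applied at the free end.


For a cantilever with a point load at the free end:
M_max = P * L = 46 * 10 = 460 kN-m

460 kN-m


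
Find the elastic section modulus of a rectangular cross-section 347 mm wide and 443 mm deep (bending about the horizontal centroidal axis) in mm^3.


S = b * h^2 / 6
= 347 * 443^2 / 6
= 347 * 196249 / 6
= 11349733.83 mm^3

11349733.83 mm^3


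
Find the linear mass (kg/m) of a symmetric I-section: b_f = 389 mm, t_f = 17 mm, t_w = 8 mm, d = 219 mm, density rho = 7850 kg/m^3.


A_flanges = 2 * 389 * 17 = 13226 mm^2
A_web = (219 - 2 * 17) * 8 = 1480 mm^2
A_total = 13226 + 1480 = 14706 mm^2 = 0.014706 m^2
Weight = rho * A = 7850 * 0.014706 = 115.4421 kg/m

115.4421 kg/m


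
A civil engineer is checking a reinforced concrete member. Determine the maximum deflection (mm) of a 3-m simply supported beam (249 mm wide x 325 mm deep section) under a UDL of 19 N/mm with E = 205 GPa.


I = 249 * 325^3 / 12 = 712308593.75 mm^4
L = 3000.0 mm, w = 19 N/mm, E = 205000.0 MPa
delta = 5 * w * L^4 / (384 * E * I)
= 5 * 19 * 3000.0^4 / (384 * 205000.0 * 712308593.75)
= 0.1372 mm

0.1372 mm


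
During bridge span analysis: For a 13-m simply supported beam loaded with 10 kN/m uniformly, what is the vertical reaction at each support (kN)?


Total load = w * L = 10 * 13 = 130 kN
By symmetry, each reaction R = total / 2 = 130 / 2 = 65.0 kN

65.0 kN


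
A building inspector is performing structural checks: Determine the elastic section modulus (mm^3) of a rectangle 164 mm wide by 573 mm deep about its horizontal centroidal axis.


S = b * h^2 / 6
= 164 * 573^2 / 6
= 164 * 328329 / 6
= 8974326.0 mm^3

8974326.0 mm^3


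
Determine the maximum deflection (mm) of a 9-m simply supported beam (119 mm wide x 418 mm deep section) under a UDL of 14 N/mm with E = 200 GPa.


I = 119 * 418^3 / 12 = 724260100.67 mm^4
L = 9000.0 mm, w = 14 N/mm, E = 200000.0 MPa
delta = 5 * w * L^4 / (384 * E * I)
= 5 * 14 * 9000.0^4 / (384 * 200000.0 * 724260100.67)
= 8.2568 mm

8.2568 mm


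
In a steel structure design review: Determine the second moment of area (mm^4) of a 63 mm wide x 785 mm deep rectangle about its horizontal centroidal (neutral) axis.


I = b * h^3 / 12
= 63 * 785^3 / 12
= 63 * 483736625 / 12
= 2539617281.25 mm^4

2539617281.25 mm^4


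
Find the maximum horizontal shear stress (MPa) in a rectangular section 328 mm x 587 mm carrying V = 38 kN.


A = b * h = 328 * 587 = 192536 mm^2
V = 38 kN = 38000.0 N
tau_max = 1.5 * V / A = 1.5 * 38000.0 / 192536
= 0.296 MPa

0.296 MPa


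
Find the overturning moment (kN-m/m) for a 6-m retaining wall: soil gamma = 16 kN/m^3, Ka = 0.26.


Pa = 0.5 * Ka * gamma * H^2
= 0.5 * 0.26 * 16 * 6^2
= 74.88 kN/m
Arm = H / 3 = 6 / 3 = 2.0 m
Mo = Pa * arm = Pa * H / 3 = 74.88 * 6 / 3 = 149.76 kN-m/m

149.76 kN-m/m


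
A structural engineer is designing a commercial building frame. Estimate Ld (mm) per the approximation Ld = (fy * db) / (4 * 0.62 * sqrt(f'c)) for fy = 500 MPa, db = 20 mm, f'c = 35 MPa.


Ld = (fy * db) / (4 * 0.62 * sqrt(f'c))
= (500 * 20) / (4 * 0.62 * sqrt(35))
= 10000 / 14.6719
= 681.58 mm

681.58 mm


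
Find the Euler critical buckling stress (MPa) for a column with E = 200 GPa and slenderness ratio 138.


sigma_cr = pi^2 * E / lambda^2
= 9.8696 * 200000.0 / 138^2
= 9.8696 * 200000.0 / 19044
= 103.6505 MPa

103.6505 MPa


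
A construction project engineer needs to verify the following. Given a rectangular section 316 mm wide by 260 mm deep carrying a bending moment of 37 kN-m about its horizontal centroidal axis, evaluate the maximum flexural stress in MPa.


I = b * h^3 / 12 = 316 * 260^3 / 12 = 462834666.67 mm^4
y = h / 2 = 260 / 2 = 130.0 mm
M = 37 kN-m = 37000000.0 N-mm
sigma = M * y / I = 37000000.0 * 130.0 / 462834666.67
= 10.39 MPa

10.39 MPa


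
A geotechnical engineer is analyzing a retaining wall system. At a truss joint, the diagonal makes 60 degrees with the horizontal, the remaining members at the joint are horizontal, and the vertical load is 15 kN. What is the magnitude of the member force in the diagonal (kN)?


At the joint, only the diagonal has a vertical component, so vertical equilibrium gives:
F * sin(60) = 15
F = 15 / sin(60)
= 15 / 0.866025
= 17.32 kN

17.32 kN


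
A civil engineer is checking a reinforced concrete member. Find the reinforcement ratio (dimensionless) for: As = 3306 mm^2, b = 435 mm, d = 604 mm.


rho = As / (b * d)
= 3306 / (435 * 604)
= 3306 / 262740
= 0.012583 (dimensionless)

0.012583 (dimensionless)


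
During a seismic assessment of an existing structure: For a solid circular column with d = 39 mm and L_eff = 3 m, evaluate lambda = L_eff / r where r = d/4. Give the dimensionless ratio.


Radius of gyration r = d / 4 = 39 / 4 = 9.75 mm
L_eff = 3000.0 mm
Slenderness ratio = L / r = 3000.0 / 9.75 = 307.69 (dimensionless)

307.69 (dimensionless)


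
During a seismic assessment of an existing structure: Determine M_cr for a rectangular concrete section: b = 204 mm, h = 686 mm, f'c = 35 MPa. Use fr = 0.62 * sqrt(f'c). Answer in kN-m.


fr = 0.62 * sqrt(35) = 0.62 * 5.9161 = 3.668 MPa
I = 204 * 686^3 / 12 = 5488090552.0 mm^4
y_t = 343.0 mm
M_cr = fr * I / y_t = 3.668 * 5488090552.0 / 343.0 N-mm
= 58.6885 kN-m

58.6885 kN-m


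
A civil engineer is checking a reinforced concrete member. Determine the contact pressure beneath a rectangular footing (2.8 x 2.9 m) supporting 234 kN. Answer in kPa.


A = 2.8 * 2.9 = 8.12 m^2
q = P / A = 234 / 8.12
= 28.8177 kPa

28.8177 kPa


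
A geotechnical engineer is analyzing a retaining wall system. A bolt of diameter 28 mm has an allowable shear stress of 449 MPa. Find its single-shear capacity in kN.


A = pi * d^2 / 4 = pi * 28^2 / 4 = 615.7522 mm^2
V = f_v * A / 1000 = 449 * 615.7522 / 1000
= 276.4727 kN

276.4727 kN


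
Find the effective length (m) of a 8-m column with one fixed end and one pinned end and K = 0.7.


L_eff = K * L
= 0.7 * 8
= 5.6 m

5.6 m


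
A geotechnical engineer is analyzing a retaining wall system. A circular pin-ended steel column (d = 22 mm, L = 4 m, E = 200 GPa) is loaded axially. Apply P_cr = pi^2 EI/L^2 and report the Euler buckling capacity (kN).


I = pi * d^4 / 64 = 11499.01 mm^4
L = 4000.0 mm
P_cr = pi^2 * E * I / L^2
= 9.8696 * 200000.0 * 11499.01 / 4000.0^2
= 1418.63 N = 1.4186 kN

1.4186 kN


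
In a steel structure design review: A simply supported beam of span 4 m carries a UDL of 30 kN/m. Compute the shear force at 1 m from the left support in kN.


R_A = w * L / 2 = 30 * 4 / 2 = 60.0 kN
V(x) = R_A - w * x = 60.0 - 30 * 1
= 30.0 kN

30.0 kN


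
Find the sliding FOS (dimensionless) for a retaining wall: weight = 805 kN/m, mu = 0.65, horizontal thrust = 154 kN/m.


Resisting force = mu * W = 0.65 * 805 = 523.25 kN/m
FOS = Resisting / Driving = 523.25 / 154
= 3.3977 (dimensionless)

3.3977 (dimensionless)


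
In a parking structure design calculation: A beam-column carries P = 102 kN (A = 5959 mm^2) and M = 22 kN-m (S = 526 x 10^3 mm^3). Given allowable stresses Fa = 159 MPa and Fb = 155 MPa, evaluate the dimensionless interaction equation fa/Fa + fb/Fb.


f_a = P / A = 102000.0 / 5959 = 17.117 MPa
f_b = M / S = 22000000.0 / 526000.0 = 41.8251 MPa
Ratio = f_a / Fa + f_b / Fb
= 17.117 / 159 + 41.8251 / 155
= 0.3775 (dimensionless)

0.3775 (dimensionless)


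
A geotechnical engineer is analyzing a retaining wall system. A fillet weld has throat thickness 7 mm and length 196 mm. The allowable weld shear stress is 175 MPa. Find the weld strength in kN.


Strength = throat * length * allowable stress
= 7 * 196 * 175 N
= 240100 N
= 240.1 kN

240.1 kN


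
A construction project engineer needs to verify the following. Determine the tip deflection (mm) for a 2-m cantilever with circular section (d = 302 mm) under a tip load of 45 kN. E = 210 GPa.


I = pi * d^4 / 64 = pi * 302^4 / 64 = 408317196.2 mm^4
L = 2000.0 mm, P = 45000.0 N, E = 210000.0 MPa
delta = P * L^3 / (3 * E * I)
= 45000.0 * 2000.0^3 / (3 * 210000.0 * 408317196.2)
= 1.3995 mm

1.3995 mm


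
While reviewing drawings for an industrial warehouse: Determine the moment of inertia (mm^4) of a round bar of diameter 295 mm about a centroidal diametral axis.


r = d / 2 = 295 / 2 = 147.5 mm
I = pi * r^4 / 4 = pi * 147.5^4 / 4
= 371755979.48 mm^4

371755979.48 mm^4


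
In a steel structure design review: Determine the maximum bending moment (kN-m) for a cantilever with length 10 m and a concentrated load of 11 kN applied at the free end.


For a cantilever with a point load at the free end:
M_max = P * L = 11 * 10 = 110 kN-m

110 kN-m


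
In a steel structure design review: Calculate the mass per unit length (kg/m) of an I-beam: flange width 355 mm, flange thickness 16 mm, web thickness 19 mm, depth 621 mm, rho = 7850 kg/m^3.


A_flanges = 2 * 355 * 16 = 11360 mm^2
A_web = (621 - 2 * 16) * 19 = 11191 mm^2
A_total = 11360 + 11191 = 22551 mm^2 = 0.022551 m^2
Weight = rho * A = 7850 * 0.022551 = 177.0254 kg/m

177.0254 kg/m


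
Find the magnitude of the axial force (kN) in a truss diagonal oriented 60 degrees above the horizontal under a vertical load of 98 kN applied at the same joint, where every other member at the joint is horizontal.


At the joint, only the diagonal has a vertical component, so vertical equilibrium gives:
F * sin(60) = 98
F = 98 / sin(60)
= 98 / 0.866025
= 113.16 kN

113.16 kN


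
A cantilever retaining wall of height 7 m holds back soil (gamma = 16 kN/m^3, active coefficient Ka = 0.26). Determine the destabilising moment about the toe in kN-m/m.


Pa = 0.5 * Ka * gamma * H^2
= 0.5 * 0.26 * 16 * 7^2
= 101.92 kN/m
Arm = H / 3 = 7 / 3 = 2.3333 m
Mo = Pa * arm = Pa * H / 3 = 101.92 * 7 / 3 = 237.8133 kN-m/m

237.8133 kN-m/m


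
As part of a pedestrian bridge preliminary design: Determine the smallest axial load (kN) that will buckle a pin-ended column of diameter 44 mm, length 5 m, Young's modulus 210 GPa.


I = pi * d^4 / 64 = 183984.23 mm^4
L = 5000.0 mm
P_cr = pi^2 * E * I / L^2
= 9.8696 * 210000.0 * 183984.23 / 5000.0^2
= 15253.15 N = 15.2532 kN

15.2532 kN


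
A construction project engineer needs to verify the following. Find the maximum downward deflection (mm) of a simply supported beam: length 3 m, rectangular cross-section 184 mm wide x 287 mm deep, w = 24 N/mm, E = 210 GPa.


I = 184 * 287^3 / 12 = 362478512.67 mm^4
L = 3000.0 mm, w = 24 N/mm, E = 210000.0 MPa
delta = 5 * w * L^4 / (384 * E * I)
= 5 * 24 * 3000.0^4 / (384 * 210000.0 * 362478512.67)
= 0.3325 mm

0.3325 mm


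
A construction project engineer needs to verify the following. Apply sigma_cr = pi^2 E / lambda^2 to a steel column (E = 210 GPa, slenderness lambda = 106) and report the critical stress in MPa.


sigma_cr = pi^2 * E / lambda^2
= 9.8696 * 210000.0 / 106^2
= 9.8696 * 210000.0 / 11236
= 184.4622 MPa

184.4622 MPa


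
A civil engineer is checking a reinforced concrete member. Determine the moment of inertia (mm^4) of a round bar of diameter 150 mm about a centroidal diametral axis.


r = d / 2 = 150 / 2 = 75.0 mm
I = pi * r^4 / 4 = pi * 75.0^4 / 4
= 24850488.76 mm^4

24850488.76 mm^4


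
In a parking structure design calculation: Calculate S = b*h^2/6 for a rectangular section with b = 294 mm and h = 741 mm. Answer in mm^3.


S = b * h^2 / 6
= 294 * 741^2 / 6
= 294 * 549081 / 6
= 26904969.0 mm^3

26904969.0 mm^3


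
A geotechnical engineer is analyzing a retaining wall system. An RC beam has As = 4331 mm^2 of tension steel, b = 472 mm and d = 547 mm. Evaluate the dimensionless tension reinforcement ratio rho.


rho = As / (b * d)
= 4331 / (472 * 547)
= 4331 / 258184
= 0.016775 (dimensionless)

0.016775 (dimensionless)


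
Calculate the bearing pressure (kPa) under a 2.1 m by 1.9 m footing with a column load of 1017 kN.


A = 2.1 * 1.9 = 3.99 m^2
q = P / A = 1017 / 3.99
= 254.8872 kPa

254.8872 kPa


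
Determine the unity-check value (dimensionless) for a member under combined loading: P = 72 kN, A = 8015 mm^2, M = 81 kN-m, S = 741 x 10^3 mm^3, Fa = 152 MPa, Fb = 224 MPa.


f_a = P / A = 72000.0 / 8015 = 8.9832 MPa
f_b = M / S = 81000000.0 / 741000.0 = 109.3117 MPa
Ratio = f_a / Fa + f_b / Fb
= 8.9832 / 152 + 109.3117 / 224
= 0.5471 (dimensionless)

0.5471 (dimensionless)


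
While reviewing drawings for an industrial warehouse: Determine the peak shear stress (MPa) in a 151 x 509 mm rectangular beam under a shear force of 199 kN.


A = b * h = 151 * 509 = 76859 mm^2
V = 199 kN = 199000.0 N
tau_max = 1.5 * V / A = 1.5 * 199000.0 / 76859
= 3.8837 MPa

3.8837 MPa


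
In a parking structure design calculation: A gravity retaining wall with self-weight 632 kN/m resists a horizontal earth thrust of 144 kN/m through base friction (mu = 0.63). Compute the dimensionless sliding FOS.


Resisting force = mu * W = 0.63 * 632 = 398.16 kN/m
FOS = Resisting / Driving = 398.16 / 144
= 2.765 (dimensionless)

2.765 (dimensionless)


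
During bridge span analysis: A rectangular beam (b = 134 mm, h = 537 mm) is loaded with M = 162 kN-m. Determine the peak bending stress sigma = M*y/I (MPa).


I = b * h^3 / 12 = 134 * 537^3 / 12 = 1729204708.5 mm^4
y = h / 2 = 537 / 2 = 268.5 mm
M = 162 kN-m = 162000000.0 N-mm
sigma = M * y / I = 162000000.0 * 268.5 / 1729204708.5
= 25.15 MPa

25.15 MPa


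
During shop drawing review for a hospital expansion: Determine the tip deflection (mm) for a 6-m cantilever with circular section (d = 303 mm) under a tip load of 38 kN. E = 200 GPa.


I = pi * d^4 / 64 = pi * 303^4 / 64 = 413752292.13 mm^4
L = 6000.0 mm, P = 38000.0 N, E = 200000.0 MPa
delta = P * L^3 / (3 * E * I)
= 38000.0 * 6000.0^3 / (3 * 200000.0 * 413752292.13)
= 33.0633 mm

33.0633 mm


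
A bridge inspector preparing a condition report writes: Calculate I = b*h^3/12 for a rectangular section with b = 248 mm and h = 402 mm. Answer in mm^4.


I = b * h^3 / 12
= 248 * 402^3 / 12
= 248 * 64964808 / 12
= 1342606032.0 mm^4

1342606032.0 mm^4


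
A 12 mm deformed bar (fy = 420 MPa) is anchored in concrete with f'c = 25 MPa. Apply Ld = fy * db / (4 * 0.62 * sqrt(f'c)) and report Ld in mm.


Ld = (fy * db) / (4 * 0.62 * sqrt(f'c))
= (420 * 12) / (4 * 0.62 * sqrt(25))
= 5040 / 12.4
= 406.45 mm

406.45 mm


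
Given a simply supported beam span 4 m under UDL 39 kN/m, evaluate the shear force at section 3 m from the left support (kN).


R_A = w * L / 2 = 39 * 4 / 2 = 78.0 kN
V(x) = R_A - w * x = 78.0 - 39 * 3
= -39.0 kN

-39.0 kN


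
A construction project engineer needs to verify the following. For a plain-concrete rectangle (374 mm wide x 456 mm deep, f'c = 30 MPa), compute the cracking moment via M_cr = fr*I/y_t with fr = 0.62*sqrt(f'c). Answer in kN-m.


fr = 0.62 * sqrt(30) = 0.62 * 5.4772 = 3.3959 MPa
I = 374 * 456^3 / 12 = 2955186432.0 mm^4
y_t = 228.0 mm
M_cr = fr * I / y_t = 3.3959 * 2955186432.0 / 228.0 N-mm
= 44.0152 kN-m

44.0152 kN-m


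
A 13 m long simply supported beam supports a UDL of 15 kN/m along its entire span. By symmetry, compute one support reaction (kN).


Total load = w * L = 15 * 13 = 195 kN
By symmetry, each reaction R = total / 2 = 195 / 2 = 97.5 kN

97.5 kN


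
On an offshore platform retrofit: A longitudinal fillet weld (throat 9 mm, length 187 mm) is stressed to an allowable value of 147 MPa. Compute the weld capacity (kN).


Strength = throat * length * allowable stress
= 9 * 187 * 147 N
= 247401 N
= 247.4 kN

247.4 kN


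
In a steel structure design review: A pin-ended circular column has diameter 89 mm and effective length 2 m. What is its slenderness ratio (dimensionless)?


Radius of gyration r = d / 4 = 89 / 4 = 22.25 mm
L_eff = 2000.0 mm
Slenderness ratio = L / r = 2000.0 / 22.25 = 89.89 (dimensionless)

89.89 (dimensionless)


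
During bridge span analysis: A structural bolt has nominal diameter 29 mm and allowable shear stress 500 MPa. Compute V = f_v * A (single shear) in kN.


A = pi * d^2 / 4 = pi * 29^2 / 4 = 660.5199 mm^2
V = f_v * A / 1000 = 500 * 660.5199 / 1000
= 330.2599 kN

330.2599 kN


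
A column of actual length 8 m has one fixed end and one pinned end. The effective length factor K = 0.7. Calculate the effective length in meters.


L_eff = K * L
= 0.7 * 8
= 5.6 m

5.6 m


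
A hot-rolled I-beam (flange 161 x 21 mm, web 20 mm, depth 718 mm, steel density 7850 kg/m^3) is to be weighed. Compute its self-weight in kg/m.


A_flanges = 2 * 161 * 21 = 6762 mm^2
A_web = (718 - 2 * 21) * 20 = 13520 mm^2
A_total = 6762 + 13520 = 20282 mm^2 = 0.020282 m^2
Weight = rho * A = 7850 * 0.020282 = 159.2137 kg/m

159.2137 kg/m


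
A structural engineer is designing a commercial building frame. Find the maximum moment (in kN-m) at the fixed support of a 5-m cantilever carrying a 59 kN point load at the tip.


For a cantilever with a point load at the free end:
M_max = P * L = 59 * 5 = 295 kN-m

295 kN-m


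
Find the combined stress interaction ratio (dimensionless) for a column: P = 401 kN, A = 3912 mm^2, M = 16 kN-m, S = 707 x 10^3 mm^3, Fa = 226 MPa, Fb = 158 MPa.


f_a = P / A = 401000.0 / 3912 = 102.5051 MPa
f_b = M / S = 16000000.0 / 707000.0 = 22.6308 MPa
Ratio = f_a / Fa + f_b / Fb
= 102.5051 / 226 + 22.6308 / 158
= 0.5968 (dimensionless)

0.5968 (dimensionless)


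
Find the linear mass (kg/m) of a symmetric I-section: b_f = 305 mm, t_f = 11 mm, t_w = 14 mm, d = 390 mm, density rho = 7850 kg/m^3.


A_flanges = 2 * 305 * 11 = 6710 mm^2
A_web = (390 - 2 * 11) * 14 = 5152 mm^2
A_total = 6710 + 5152 = 11862 mm^2 = 0.011862 m^2
Weight = rho * A = 7850 * 0.011862 = 93.1167 kg/m

93.1167 kg/m


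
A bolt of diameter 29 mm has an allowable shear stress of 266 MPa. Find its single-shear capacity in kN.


A = pi * d^2 / 4 = pi * 29^2 / 4 = 660.5199 mm^2
V = f_v * A / 1000 = 266 * 660.5199 / 1000
= 175.6983 kN

175.6983 kN


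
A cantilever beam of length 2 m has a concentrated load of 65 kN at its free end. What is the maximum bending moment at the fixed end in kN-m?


For a cantilever with a point load at the free end:
M_max = P * L = 65 * 2 = 130 kN-m

130 kN-m


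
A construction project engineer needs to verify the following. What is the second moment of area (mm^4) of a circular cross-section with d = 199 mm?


r = d / 2 = 199 / 2 = 99.5 mm
I = pi * r^4 / 4 = pi * 99.5^4 / 4
= 76980761.76 mm^4

76980761.76 mm^4


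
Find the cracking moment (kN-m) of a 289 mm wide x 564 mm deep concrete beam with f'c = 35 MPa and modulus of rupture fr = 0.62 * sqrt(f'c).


fr = 0.62 * sqrt(35) = 0.62 * 5.9161 = 3.668 MPa
I = 289 * 564^3 / 12 = 4320697968.0 mm^4
y_t = 282.0 mm
M_cr = fr * I / y_t = 3.668 * 4320697968.0 / 282.0 N-mm
= 56.1992 kN-m

56.1992 kN-m


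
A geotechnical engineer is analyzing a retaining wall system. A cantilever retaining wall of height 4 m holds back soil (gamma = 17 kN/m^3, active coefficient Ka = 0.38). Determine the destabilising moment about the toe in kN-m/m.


Pa = 0.5 * Ka * gamma * H^2
= 0.5 * 0.38 * 17 * 4^2
= 51.68 kN/m
Arm = H / 3 = 4 / 3 = 1.3333 m
Mo = Pa * arm = Pa * H / 3 = 51.68 * 4 / 3 = 68.9067 kN-m/m

68.9067 kN-m/m


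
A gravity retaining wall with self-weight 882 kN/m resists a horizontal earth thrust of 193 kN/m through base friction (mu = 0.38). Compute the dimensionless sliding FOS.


Resisting force = mu * W = 0.38 * 882 = 335.16 kN/m
FOS = Resisting / Driving = 335.16 / 193
= 1.7366 (dimensionless)

1.7366 (dimensionless)


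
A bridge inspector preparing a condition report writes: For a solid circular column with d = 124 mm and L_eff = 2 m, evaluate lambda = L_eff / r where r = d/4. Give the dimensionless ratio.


Radius of gyration r = d / 4 = 124 / 4 = 31.0 mm
L_eff = 2000.0 mm
Slenderness ratio = L / r = 2000.0 / 31.0 = 64.52 (dimensionless)

64.52 (dimensionless)


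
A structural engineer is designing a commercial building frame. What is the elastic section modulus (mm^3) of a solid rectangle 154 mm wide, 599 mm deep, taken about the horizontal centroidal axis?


S = b * h^2 / 6
= 154 * 599^2 / 6
= 154 * 358801 / 6
= 9209225.67 mm^3

9209225.67 mm^3


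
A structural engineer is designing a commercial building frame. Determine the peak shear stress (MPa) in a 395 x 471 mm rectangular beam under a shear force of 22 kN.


A = b * h = 395 * 471 = 186045 mm^2
V = 22 kN = 22000.0 N
tau_max = 1.5 * V / A = 1.5 * 22000.0 / 186045
= 0.1774 MPa

0.1774 MPa


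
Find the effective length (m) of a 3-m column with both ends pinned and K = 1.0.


L_eff = K * L
= 1.0 * 3
= 3.0 m

3.0 m


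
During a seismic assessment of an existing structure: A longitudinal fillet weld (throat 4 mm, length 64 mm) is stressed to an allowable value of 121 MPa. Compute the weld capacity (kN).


Strength = throat * length * allowable stress
= 4 * 64 * 121 N
= 30976 N
= 30.98 kN

30.98 kN
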